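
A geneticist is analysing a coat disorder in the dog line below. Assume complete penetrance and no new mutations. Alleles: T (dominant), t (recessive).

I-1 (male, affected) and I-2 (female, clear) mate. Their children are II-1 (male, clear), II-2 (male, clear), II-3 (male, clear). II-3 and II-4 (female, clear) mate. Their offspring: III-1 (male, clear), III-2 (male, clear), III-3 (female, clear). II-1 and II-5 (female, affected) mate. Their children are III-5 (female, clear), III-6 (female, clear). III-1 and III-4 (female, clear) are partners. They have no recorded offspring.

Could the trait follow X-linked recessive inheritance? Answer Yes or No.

A consistent assignment under X-linked recessive exists: I-1 X^t Y, I-2 X^T X^T, II-1 X^T Y, II-2 X^T Y, II-3 X^T Y, II-4 X^T X^T, II-5 X^t X^t, III-1 X^T Y, III-2 X^T Y, III-3 X^T X^T, III-4 X^T X^T, III-5 X^T X^t, III-6 X^T X^t.
In this assignment every recorded phenotype matches its genotype and every non-founder's genotype is obtainable from its parents' genotypes, so the pedigree is consistent.

Yes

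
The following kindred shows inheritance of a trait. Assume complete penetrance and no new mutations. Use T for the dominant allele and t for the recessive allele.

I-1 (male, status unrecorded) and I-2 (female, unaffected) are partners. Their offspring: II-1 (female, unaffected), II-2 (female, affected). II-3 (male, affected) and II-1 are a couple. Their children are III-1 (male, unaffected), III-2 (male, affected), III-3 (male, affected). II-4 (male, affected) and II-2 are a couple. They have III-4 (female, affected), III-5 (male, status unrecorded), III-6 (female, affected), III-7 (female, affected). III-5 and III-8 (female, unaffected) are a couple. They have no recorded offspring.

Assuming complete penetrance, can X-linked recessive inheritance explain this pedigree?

Yes

A consistent assignment under X-linked recessive exists: I-1 X^t Y, I-2 X^T X^t, II-1 X^T X^t, II-2 X^t X^t, II-3 X^t Y, II-4 X^t Y, III-1 X^T Y, III-2 X^t Y, III-3 X^t Y, III-4 X^t X^t, III-5 X^t Y, III-6 X^t X^t, III-7 X^t X^t, III-8 X^T X^T.
In this assignment every recorded phenotype matches its genotype and every non-founder's genotype is obtainable from its parents' genotypes, so the pedigree is consistent.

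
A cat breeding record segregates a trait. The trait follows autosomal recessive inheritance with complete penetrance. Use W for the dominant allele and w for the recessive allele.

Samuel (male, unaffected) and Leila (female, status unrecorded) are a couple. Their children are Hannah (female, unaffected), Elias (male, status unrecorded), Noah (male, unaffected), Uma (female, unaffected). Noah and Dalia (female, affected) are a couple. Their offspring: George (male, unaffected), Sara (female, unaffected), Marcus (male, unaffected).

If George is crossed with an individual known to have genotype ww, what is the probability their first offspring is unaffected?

George is unaffected so carries W and received w from Dalia (ww), so George is Ww.
The cross gives 1/2 Ww : 1/2 ww, so P(offspring is unaffected) = 1/2.

1/2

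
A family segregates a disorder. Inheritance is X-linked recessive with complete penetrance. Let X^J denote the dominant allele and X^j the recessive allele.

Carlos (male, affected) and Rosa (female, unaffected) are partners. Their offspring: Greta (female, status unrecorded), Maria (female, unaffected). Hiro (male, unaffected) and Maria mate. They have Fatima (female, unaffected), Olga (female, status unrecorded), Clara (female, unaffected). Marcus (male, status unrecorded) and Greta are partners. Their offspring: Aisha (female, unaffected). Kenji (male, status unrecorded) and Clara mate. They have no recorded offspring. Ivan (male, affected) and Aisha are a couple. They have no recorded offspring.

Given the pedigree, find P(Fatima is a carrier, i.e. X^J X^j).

Hiro is unaffected, so Hiro is X^J Y.
Maria is unaffected so carries J and received j from Carlos (X^j Y), so Maria is X^J X^j.
Their cross gives offspring ratios 1/2 X^J X^J : 1/2 X^J X^j. Conditioning on Fatima being unaffected, P(X^J X^j) = 1/2 / 1 = 1/2.

1/2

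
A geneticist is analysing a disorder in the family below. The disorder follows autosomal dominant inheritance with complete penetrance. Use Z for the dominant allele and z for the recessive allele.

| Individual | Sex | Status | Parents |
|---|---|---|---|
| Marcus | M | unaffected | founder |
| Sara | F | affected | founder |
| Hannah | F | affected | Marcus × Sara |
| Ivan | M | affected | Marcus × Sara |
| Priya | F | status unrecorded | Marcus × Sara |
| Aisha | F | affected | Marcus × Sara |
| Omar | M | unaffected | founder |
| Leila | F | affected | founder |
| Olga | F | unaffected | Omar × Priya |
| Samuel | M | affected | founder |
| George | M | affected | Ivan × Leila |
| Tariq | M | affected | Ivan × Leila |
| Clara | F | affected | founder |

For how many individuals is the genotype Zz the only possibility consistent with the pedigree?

3

Obligate heterozygotes: Hannah is affected so carries Z and received z from Marcus (zz), so Hannah is Zz; Ivan is affected so carries Z and received z from Marcus (zz), so Ivan is Zz; Aisha is affected so carries Z and received z from Marcus (zz), so Aisha is Zz.
Every other individual is either homozygous by phenotype or has at least one consistent homozygous assignment, so the count is 3.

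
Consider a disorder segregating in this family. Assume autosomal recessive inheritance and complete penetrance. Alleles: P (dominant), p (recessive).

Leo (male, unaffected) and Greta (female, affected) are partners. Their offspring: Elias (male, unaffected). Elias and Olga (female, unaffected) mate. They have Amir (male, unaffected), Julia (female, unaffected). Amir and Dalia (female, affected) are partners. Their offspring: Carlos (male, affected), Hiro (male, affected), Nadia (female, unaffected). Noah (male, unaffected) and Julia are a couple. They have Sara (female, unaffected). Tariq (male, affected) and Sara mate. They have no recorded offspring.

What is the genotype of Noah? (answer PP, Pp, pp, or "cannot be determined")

cannot be determined

Noah's phenotype allows PP or Pp, and no parent or child forces a single allele at both positions; consistent genotype assignments exist with Noah as PP or Pp.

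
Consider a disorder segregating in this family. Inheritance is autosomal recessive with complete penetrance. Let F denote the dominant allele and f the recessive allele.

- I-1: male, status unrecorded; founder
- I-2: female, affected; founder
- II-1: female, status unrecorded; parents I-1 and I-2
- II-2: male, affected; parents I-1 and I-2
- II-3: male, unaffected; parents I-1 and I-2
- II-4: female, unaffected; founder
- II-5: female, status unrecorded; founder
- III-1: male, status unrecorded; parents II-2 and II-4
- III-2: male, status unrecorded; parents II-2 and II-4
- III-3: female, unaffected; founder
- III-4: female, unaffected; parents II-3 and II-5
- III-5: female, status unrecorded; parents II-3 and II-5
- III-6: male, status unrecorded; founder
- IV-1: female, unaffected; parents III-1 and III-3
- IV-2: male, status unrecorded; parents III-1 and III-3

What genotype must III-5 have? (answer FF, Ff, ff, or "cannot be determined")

III-5's phenotype is unrecorded, and no parent or child forces a single allele at both positions; consistent genotype assignments exist with III-5 as FF or Ff or ff.

cannot be determined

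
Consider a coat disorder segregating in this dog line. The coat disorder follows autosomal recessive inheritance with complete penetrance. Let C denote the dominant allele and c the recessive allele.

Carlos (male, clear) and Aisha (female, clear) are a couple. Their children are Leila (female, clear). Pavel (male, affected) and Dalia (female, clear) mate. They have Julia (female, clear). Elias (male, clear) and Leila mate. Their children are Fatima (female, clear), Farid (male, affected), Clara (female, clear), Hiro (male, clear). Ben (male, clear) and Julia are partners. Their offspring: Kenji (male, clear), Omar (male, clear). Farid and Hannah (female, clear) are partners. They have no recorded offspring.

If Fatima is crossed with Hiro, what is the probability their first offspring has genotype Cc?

Elias is clear so carries C and passed c to Farid (cc), so Elias is Cc.
Leila is clear so carries C and passed c to Farid (cc), so Leila is Cc.
Fatima is a clear offspring of Elias (Cc) × Leila (Cc), whose cross gives 1/4 CC : 1/2 Cc : 1/4 cc; conditioning on being clear, Fatima is CC with probability 1/3, Cc with probability 2/3.
Hiro is a clear offspring of Elias (Cc) × Leila (Cc), whose cross gives 1/4 CC : 1/2 Cc : 1/4 cc; conditioning on being clear, Hiro is CC with probability 1/3, Cc with probability 2/3.
Summing over parental genotype combinations, P(offspring has genotype Cc) = 2/9·1/2 + 2/9·1/2 + 4/9·1/2 = 4/9.

4/9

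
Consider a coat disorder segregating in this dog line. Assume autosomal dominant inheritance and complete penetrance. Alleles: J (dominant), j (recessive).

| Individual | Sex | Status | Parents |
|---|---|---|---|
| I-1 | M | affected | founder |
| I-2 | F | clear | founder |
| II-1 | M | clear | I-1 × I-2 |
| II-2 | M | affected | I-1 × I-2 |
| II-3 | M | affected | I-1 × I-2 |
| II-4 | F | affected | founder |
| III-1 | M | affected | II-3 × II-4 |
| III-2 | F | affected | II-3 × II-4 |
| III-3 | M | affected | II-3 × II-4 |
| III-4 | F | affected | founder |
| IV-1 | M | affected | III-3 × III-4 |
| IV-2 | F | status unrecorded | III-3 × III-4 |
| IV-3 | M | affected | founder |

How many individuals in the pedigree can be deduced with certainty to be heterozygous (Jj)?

3

Obligate heterozygotes: I-1 is affected so carries J and passed j to II-1 (jj), so I-1 is Jj; II-2 is affected so carries J and received j from I-2 (jj), so II-2 is Jj; II-3 is affected so carries J and received j from I-2 (jj), so II-3 is Jj.
Every other individual is either homozygous by phenotype or has at least one consistent homozygous assignment, so the count is 3.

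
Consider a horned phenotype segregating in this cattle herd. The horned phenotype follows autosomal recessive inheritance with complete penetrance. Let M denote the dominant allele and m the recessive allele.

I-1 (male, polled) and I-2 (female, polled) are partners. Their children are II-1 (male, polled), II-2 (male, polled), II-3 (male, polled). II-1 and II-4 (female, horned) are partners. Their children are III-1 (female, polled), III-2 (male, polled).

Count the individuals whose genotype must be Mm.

2

Obligate heterozygotes: III-1 is polled so carries M and received m from II-4 (mm), so III-1 is Mm; III-2 is polled so carries M and received m from II-4 (mm), so III-2 is Mm.
Every other individual is either homozygous by phenotype or has at least one consistent homozygous assignment, so the count is 2.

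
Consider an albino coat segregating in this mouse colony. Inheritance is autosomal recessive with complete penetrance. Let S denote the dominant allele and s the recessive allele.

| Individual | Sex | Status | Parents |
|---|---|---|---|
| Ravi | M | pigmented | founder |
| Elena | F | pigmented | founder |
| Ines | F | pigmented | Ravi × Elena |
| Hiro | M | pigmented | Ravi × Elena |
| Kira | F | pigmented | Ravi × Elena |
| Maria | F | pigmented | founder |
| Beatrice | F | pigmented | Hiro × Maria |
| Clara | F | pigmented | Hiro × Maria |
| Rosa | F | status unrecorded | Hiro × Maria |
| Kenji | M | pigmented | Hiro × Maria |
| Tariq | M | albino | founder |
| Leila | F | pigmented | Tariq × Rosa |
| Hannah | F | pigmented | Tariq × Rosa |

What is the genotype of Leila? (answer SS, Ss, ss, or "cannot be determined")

From phenotype alone, Leila is SS or Ss.
Leila is pigmented so carries S and received s from Tariq (ss), so Leila is Ss.

Ss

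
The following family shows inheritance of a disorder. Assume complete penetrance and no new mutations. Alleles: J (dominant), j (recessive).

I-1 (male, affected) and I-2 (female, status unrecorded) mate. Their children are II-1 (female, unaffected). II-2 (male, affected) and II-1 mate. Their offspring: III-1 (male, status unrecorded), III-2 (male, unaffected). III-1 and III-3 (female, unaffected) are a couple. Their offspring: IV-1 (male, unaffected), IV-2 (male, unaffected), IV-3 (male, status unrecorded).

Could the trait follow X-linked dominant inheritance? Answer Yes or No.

Under X-linked dominant, II-1 (unaffected, female) cannot arise from I-1 (affected) × I-2 (unrecorded).

No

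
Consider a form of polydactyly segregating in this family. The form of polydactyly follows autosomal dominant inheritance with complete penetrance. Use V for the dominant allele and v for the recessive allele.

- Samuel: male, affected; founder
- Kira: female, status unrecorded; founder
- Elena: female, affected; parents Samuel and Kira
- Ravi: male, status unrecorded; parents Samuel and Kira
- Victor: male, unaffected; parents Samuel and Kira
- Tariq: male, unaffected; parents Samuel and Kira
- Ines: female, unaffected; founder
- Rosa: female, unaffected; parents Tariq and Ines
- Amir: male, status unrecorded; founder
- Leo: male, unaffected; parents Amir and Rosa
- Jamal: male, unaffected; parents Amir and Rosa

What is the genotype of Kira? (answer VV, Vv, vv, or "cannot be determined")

cannot be determined

Kira's phenotype is unrecorded, and no parent or child forces a single allele at both positions; consistent genotype assignments exist with Kira as Vv or vv.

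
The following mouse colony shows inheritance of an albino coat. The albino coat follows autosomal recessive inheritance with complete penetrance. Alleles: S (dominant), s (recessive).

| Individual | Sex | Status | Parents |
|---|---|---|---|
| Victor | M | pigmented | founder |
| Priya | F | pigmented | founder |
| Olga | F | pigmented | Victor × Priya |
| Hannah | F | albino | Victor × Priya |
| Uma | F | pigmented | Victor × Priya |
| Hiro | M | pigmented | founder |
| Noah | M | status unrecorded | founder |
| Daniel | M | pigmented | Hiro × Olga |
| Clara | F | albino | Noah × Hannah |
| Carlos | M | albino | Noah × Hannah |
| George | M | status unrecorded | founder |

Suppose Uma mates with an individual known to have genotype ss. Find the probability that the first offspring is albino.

Victor is pigmented so carries S and passed s to Hannah (ss), so Victor is Ss.
Priya is pigmented so carries S and passed s to Hannah (ss), so Priya is Ss.
Uma is a pigmented offspring of Victor (Ss) × Priya (Ss), whose cross gives 1/4 SS : 1/2 Ss : 1/4 ss; conditioning on being pigmented, Uma is SS with probability 1/3, Ss with probability 2/3.
Summing over parental genotype combinations, P(offspring is albino) = 2/3·1/2 = 1/3.

1/3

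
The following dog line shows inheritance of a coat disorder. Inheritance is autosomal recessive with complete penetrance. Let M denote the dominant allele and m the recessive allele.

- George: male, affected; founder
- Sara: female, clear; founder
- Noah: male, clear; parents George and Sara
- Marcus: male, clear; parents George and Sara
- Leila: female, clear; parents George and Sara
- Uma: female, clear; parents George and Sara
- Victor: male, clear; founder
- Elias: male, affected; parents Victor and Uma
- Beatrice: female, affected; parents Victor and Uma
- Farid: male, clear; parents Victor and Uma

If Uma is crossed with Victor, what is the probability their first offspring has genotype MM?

1/4

Uma is clear so carries M and received m from George (mm), so Uma is Mm.
Victor is clear so carries M and passed m to Elias (mm), so Victor is Mm.
The cross gives 1/4 MM : 1/2 Mm : 1/4 mm, so P(offspring has genotype MM) = 1/4.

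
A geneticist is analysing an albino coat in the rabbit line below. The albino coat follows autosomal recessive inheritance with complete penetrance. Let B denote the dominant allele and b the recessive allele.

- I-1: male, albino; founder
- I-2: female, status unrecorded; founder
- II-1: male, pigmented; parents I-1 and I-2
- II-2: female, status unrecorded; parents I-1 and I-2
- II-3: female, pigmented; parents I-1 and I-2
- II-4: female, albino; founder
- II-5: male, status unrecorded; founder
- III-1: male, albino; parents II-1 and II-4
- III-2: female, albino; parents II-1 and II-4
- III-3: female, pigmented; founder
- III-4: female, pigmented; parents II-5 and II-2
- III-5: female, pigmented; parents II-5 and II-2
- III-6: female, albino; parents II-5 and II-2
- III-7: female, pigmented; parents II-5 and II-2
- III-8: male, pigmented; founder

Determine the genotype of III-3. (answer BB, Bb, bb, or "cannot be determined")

III-3's phenotype allows BB or Bb, and no parent or child forces a single allele at both positions; consistent genotype assignments exist with III-3 as BB or Bb.

cannot be determined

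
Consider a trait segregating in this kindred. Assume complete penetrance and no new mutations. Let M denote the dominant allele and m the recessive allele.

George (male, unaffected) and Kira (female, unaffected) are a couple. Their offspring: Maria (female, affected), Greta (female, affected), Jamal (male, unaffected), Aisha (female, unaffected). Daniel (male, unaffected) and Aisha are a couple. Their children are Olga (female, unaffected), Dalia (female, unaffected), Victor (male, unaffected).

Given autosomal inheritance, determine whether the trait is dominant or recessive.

George and Kira are both unaffected yet have an affected child Maria. Under dominance, an affected child requires at least one affected parent, so the trait cannot be dominant.

recessive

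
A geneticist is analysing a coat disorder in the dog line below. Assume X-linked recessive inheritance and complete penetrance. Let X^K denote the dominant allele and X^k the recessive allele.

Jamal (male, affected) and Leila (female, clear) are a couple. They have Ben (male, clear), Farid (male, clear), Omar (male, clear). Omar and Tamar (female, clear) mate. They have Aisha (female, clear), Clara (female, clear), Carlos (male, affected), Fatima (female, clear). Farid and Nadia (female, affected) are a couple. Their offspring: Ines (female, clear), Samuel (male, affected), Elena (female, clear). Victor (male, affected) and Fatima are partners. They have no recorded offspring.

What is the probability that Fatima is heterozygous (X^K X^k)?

1/2

Omar is clear, so Omar is X^K Y.
Tamar is clear so carries K and passed k to Carlos (X^k Y), so Tamar is X^K X^k.
Their cross gives offspring ratios 1/2 X^K X^K : 1/2 X^K X^k. Conditioning on Fatima being clear, P(X^K X^k) = 1/2 / 1 = 1/2.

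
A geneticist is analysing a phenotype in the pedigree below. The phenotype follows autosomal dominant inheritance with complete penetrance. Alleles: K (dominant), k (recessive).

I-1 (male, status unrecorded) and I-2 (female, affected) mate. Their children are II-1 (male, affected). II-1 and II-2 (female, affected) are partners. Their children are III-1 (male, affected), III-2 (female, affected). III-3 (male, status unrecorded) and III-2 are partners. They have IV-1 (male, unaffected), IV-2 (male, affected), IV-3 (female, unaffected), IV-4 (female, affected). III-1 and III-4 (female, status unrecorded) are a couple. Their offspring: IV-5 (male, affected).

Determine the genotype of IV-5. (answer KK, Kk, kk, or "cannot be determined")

IV-5's phenotype allows KK or Kk, and no parent or child forces a single allele at both positions; consistent genotype assignments exist with IV-5 as KK or Kk.

cannot be determined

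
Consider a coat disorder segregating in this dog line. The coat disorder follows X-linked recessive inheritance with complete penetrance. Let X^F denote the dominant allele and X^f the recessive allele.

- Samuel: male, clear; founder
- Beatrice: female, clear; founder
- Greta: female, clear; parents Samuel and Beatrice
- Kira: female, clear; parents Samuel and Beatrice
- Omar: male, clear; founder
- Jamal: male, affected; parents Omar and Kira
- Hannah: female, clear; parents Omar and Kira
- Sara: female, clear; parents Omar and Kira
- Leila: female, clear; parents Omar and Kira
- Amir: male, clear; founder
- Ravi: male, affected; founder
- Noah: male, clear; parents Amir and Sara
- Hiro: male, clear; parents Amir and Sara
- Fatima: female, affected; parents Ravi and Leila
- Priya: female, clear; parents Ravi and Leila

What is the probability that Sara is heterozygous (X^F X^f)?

Omar is clear, so Omar is X^F Y.
Kira is clear so carries F and passed f to Jamal (X^f Y), so Kira is X^F X^f.
Their cross gives offspring ratios 1/2 X^F X^F : 1/2 X^F X^f. Conditioning on Sara being clear, P(X^F X^f) = 1/2 / 1 = 1/2 before taking Sara's own offspring into account.
Amir is clear, so Amir is X^F Y.
Now use Sara's offspring. Probability of each recorded status — clear son Noah: 1/2 if Sara is X^F X^f, 1 if X^F X^F; clear son Hiro: 1/2 if Sara is X^F X^f, 1 if X^F X^F.
Bayes: P(X^F X^f) = 1/2·1/4 / (1/2·1/4 + 1/2·1) = 1/5.

1/5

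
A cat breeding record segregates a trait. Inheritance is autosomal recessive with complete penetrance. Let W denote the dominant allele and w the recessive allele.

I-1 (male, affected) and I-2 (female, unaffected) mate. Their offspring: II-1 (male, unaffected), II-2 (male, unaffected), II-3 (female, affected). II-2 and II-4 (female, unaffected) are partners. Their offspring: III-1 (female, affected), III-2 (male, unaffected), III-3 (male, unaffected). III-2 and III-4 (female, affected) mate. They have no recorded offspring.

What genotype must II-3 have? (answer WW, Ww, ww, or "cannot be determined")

ww

II-3 is affected, so II-3 is ww.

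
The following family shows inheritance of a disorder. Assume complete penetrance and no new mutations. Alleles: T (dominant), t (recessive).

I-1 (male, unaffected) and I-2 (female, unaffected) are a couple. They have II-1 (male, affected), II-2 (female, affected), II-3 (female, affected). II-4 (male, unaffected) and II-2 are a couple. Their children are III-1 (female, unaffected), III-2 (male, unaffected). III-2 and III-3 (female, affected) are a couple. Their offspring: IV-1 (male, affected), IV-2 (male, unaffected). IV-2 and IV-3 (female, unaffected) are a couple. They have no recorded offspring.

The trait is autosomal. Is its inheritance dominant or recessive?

I-1 and I-2 are both unaffected yet have an affected child II-1. Under dominance, an affected child requires at least one affected parent, so the trait cannot be dominant.

recessive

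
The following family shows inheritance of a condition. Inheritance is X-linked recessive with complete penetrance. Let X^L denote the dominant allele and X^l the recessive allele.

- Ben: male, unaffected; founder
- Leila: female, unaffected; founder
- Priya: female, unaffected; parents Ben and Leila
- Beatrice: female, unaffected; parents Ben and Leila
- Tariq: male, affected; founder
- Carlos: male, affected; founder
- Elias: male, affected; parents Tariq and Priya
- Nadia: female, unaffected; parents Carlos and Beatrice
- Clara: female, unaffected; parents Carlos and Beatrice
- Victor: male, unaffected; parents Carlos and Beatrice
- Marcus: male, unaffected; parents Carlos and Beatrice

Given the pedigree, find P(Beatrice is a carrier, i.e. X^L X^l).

Ben is unaffected, so Ben is X^L Y.
Leila is unaffected so carries L and passed l to Priya (X^L X^l, whose L came from Ben), so Leila is X^L X^l.
Their cross gives offspring ratios 1/2 X^L X^L : 1/2 X^L X^l. Conditioning on Beatrice being unaffected, P(X^L X^l) = 1/2 / 1 = 1/2 before taking Beatrice's own offspring into account.
Carlos is affected, so Carlos is X^l Y.
Now use Beatrice's offspring. Probability of each recorded status — unaffected daughter Nadia: 1/2 if Beatrice is X^L X^l, 1 if X^L X^L; unaffected daughter Clara: 1/2 if Beatrice is X^L X^l, 1 if X^L X^L; unaffected son Victor: 1/2 if Beatrice is X^L X^l, 1 if X^L X^L; unaffected son Marcus: 1/2 if Beatrice is X^L X^l, 1 if X^L X^L.
Bayes: P(X^L X^l) = 1/2·1/16 / (1/2·1/16 + 1/2·1) = 1/17.

1/17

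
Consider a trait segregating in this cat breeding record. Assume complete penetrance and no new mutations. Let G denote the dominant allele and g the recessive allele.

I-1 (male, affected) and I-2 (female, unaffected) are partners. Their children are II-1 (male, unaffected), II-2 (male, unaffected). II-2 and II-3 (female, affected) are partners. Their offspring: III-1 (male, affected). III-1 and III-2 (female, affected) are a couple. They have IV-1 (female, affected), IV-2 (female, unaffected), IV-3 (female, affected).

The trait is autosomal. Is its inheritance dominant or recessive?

III-1 and III-2 are both affected yet have an unaffected child IV-2. Under a recessive model two affected parents are homozygous and every child would be affected, so the trait cannot be recessive.

dominant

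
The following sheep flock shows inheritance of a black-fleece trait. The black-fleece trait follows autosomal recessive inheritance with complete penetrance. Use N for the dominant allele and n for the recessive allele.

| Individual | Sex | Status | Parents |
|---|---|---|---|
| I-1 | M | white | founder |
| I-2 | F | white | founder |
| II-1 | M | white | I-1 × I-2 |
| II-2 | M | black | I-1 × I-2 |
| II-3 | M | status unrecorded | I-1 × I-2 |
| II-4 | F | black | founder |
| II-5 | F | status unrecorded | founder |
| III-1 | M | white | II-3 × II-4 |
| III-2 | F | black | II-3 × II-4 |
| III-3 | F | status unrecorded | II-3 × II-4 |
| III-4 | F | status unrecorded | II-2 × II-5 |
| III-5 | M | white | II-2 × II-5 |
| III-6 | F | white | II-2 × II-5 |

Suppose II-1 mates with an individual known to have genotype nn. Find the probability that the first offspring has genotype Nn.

I-1 is white so carries N and passed n to II-2 (nn), so I-1 is Nn.
I-2 is white so carries N and passed n to II-2 (nn), so I-2 is Nn.
II-1 is a white offspring of I-1 (Nn) × I-2 (Nn), whose cross gives 1/4 NN : 1/2 Nn : 1/4 nn; conditioning on being white, II-1 is NN with probability 1/3, Nn with probability 2/3.
Summing over parental genotype combinations, P(offspring has genotype Nn) = 1/3·1 + 2/3·1/2 = 2/3.

2/3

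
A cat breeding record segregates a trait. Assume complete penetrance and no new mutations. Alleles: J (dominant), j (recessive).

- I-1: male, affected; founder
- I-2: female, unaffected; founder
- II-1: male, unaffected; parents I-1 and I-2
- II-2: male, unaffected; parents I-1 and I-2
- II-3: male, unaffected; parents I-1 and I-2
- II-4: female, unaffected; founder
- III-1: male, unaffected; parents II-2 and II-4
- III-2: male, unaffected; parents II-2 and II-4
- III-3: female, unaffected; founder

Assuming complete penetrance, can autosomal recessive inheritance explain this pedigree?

A consistent assignment under autosomal recessive exists: I-1 jj, I-2 JJ, II-1 Jj, II-2 Jj, II-3 Jj, II-4 JJ, III-1 JJ, III-2 JJ, III-3 JJ.
In this assignment every recorded phenotype matches its genotype and every non-founder's genotype is obtainable from its parents' genotypes, so the pedigree is consistent.

Yes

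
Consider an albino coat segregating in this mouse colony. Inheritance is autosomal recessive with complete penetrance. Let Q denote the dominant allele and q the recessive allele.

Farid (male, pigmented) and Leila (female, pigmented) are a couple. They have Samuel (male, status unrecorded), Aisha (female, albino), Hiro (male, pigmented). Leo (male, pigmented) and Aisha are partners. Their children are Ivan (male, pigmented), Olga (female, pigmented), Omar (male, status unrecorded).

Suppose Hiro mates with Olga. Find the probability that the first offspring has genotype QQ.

Farid is pigmented so carries Q and passed q to Aisha (qq), so Farid is Qq.
Leila is pigmented so carries Q and passed q to Aisha (qq), so Leila is Qq.
Hiro is a pigmented offspring of Farid (Qq) × Leila (Qq), whose cross gives 1/4 QQ : 1/2 Qq : 1/4 qq; conditioning on being pigmented, Hiro is QQ with probability 1/3, Qq with probability 2/3.
Olga is pigmented so carries Q and received q from Aisha (qq), so Olga is Qq.
Summing over parental genotype combinations, P(offspring has genotype QQ) = 1/3·1/2 + 2/3·1/4 = 1/3.

1/3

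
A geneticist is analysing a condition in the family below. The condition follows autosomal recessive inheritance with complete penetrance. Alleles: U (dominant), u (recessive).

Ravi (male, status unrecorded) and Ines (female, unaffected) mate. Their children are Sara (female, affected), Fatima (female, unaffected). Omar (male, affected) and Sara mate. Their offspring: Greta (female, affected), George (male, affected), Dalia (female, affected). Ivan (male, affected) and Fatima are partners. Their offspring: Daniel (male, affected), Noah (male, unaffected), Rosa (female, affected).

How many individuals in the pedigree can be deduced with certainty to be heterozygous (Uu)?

Obligate heterozygotes: Ines is unaffected so carries U and passed u to Sara (uu), so Ines is Uu; Fatima is unaffected so carries U and passed u to Daniel (uu), so Fatima is Uu; Noah is unaffected so carries U and received u from Ivan (uu), so Noah is Uu.
Every other individual is either homozygous by phenotype or has at least one consistent homozygous assignment, so the count is 3.

3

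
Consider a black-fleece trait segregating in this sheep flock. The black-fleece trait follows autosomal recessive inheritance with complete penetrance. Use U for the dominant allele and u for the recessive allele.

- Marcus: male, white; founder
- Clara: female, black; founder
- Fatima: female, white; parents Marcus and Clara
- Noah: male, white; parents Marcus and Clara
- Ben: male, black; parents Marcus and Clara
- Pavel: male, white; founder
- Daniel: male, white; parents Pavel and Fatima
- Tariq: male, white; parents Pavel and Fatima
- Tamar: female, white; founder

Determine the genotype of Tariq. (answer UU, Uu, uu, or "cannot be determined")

Tariq's phenotype allows UU or Uu, and no parent or child forces a single allele at both positions; consistent genotype assignments exist with Tariq as UU or Uu.

cannot be determined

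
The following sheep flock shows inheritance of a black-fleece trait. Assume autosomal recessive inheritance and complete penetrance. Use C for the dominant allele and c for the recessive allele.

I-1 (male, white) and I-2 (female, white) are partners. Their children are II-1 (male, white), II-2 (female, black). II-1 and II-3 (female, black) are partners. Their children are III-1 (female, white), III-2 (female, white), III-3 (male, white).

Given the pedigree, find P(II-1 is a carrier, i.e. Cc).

I-1 is white so carries C and passed c to II-2 (cc), so I-1 is Cc.
I-2 is white so carries C and passed c to II-2 (cc), so I-2 is Cc.
Their cross gives offspring ratios 1/4 CC : 1/2 Cc : 1/4 cc. Conditioning on II-1 being white, P(Cc) = 1/2 / 3/4 = 2/3 before taking II-1's own offspring into account.
II-3 is black, so II-3 is cc.
Now use II-1's offspring. Probability of each recorded status — white daughter III-1: 1/2 if II-1 is Cc, 1 if CC; white daughter III-2: 1/2 if II-1 is Cc, 1 if CC; white son III-3: 1/2 if II-1 is Cc, 1 if CC.
Bayes: P(Cc) = 2/3·1/8 / (2/3·1/8 + 1/3·1) = 1/5.

1/5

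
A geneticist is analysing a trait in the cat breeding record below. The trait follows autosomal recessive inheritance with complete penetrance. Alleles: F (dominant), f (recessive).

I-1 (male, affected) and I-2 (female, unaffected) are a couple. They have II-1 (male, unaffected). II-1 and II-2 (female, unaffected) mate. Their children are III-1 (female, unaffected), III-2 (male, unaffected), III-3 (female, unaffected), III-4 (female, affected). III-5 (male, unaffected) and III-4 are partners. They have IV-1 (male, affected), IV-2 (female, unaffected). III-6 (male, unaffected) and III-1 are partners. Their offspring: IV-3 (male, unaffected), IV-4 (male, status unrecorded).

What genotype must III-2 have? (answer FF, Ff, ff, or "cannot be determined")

cannot be determined

III-2's phenotype allows FF or Ff, and no parent or child forces a single allele at both positions; consistent genotype assignments exist with III-2 as FF or Ff.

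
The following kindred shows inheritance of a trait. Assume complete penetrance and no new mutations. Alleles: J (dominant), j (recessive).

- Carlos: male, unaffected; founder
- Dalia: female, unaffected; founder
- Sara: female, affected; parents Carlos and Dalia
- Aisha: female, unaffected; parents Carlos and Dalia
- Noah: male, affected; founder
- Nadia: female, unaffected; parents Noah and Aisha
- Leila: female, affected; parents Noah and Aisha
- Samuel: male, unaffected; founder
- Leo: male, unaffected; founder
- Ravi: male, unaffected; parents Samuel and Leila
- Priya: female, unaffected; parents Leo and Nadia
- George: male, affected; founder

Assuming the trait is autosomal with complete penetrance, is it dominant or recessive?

Carlos and Dalia are both unaffected yet have an affected child Sara. Under dominance, an affected child requires at least one affected parent, so the trait cannot be dominant.

recessive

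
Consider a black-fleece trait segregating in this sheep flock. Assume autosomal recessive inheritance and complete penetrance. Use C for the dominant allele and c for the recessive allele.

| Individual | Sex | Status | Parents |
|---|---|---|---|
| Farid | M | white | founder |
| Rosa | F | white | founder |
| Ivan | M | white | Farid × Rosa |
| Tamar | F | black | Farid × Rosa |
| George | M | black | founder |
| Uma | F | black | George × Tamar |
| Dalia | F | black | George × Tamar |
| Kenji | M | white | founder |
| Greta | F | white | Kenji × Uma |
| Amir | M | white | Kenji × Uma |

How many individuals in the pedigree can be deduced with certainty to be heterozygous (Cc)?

4

Obligate heterozygotes: Farid is white so carries C and passed c to Tamar (cc), so Farid is Cc; Rosa is white so carries C and passed c to Tamar (cc), so Rosa is Cc; Greta is white so carries C and received c from Uma (cc), so Greta is Cc; Amir is white so carries C and received c from Uma (cc), so Amir is Cc.
Every other individual is either homozygous by phenotype or has at least one consistent homozygous assignment, so the count is 4.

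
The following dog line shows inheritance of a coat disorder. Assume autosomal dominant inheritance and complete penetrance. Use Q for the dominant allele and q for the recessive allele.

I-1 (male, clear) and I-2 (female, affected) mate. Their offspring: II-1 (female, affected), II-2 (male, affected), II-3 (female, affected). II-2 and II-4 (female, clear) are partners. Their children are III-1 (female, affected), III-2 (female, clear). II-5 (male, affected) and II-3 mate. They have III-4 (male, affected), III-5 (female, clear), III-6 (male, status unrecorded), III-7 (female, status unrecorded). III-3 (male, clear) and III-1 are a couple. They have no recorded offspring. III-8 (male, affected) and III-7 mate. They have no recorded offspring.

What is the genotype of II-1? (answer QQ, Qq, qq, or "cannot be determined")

Qq

From phenotype alone, II-1 is QQ or Qq.
II-1 is affected so carries Q and received q from I-1 (qq), so II-1 is Qq.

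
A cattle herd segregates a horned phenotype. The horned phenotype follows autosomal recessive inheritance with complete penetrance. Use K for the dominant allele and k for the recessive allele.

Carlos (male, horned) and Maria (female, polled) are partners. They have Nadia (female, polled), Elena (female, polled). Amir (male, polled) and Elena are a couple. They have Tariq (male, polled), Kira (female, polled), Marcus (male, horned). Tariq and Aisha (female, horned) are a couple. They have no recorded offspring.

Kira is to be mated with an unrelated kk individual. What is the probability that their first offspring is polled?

Amir is polled so carries K and passed k to Marcus (kk), so Amir is Kk.
Elena is polled so carries K and received k from Carlos (kk), so Elena is Kk.
Kira is a polled offspring of Amir (Kk) × Elena (Kk), whose cross gives 1/4 KK : 1/2 Kk : 1/4 kk; conditioning on being polled, Kira is KK with probability 1/3, Kk with probability 2/3.
Summing over parental genotype combinations, P(offspring is polled) = 1/3·1 + 2/3·1/2 = 2/3.

2/3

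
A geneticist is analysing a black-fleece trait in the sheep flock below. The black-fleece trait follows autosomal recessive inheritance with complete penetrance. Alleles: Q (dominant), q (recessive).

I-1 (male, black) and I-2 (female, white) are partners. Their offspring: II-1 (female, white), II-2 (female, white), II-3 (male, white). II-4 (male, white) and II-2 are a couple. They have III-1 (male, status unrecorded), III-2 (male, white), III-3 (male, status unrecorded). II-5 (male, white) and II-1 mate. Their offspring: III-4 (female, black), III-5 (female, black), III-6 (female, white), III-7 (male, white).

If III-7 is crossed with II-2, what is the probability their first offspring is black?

II-5 is white so carries Q and passed q to III-4 (qq), so II-5 is Qq.
II-1 is white so carries Q and received q from I-1 (qq), so II-1 is Qq.
III-7 is a white offspring of II-5 (Qq) × II-1 (Qq), whose cross gives 1/4 QQ : 1/2 Qq : 1/4 qq; conditioning on being white, III-7 is QQ with probability 1/3, Qq with probability 2/3.
II-2 is white so carries Q and received q from I-1 (qq), so II-2 is Qq.
Summing over parental genotype combinations, P(offspring is black) = 2/3·1/4 = 1/6.

1/6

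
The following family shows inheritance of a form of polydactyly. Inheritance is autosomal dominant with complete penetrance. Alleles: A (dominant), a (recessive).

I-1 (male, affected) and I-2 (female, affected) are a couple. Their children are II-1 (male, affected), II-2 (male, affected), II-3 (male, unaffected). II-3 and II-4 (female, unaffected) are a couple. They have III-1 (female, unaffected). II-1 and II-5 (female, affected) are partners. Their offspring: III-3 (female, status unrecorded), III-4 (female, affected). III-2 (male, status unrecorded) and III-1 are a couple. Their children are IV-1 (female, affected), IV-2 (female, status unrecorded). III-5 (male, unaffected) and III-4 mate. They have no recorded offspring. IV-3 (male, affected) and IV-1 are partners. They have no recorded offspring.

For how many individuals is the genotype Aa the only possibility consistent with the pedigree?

Obligate heterozygotes: I-1 is affected so carries A and passed a to II-3 (aa), so I-1 is Aa; I-2 is affected so carries A and passed a to II-3 (aa), so I-2 is Aa; IV-1 is affected so carries A and received a from III-1 (aa), so IV-1 is Aa.
Every other individual is either homozygous by phenotype or has at least one consistent homozygous assignment, so the count is 3.

3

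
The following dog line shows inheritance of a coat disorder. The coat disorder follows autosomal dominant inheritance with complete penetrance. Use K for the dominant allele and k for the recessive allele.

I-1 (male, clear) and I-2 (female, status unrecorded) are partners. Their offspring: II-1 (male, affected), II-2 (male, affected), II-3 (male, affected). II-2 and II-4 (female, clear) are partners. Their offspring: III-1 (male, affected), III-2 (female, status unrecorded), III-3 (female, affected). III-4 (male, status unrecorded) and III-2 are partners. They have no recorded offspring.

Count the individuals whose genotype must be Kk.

Obligate heterozygotes: II-1 is affected so carries K and received k from I-1 (kk), so II-1 is Kk; II-2 is affected so carries K and received k from I-1 (kk), so II-2 is Kk; II-3 is affected so carries K and received k from I-1 (kk), so II-3 is Kk; III-1 is affected so carries K and received k from II-4 (kk), so III-1 is Kk; III-3 is affected so carries K and received k from II-4 (kk), so III-3 is Kk.
Every other individual is either homozygous by phenotype or has at least one consistent homozygous assignment, so the count is 5.

5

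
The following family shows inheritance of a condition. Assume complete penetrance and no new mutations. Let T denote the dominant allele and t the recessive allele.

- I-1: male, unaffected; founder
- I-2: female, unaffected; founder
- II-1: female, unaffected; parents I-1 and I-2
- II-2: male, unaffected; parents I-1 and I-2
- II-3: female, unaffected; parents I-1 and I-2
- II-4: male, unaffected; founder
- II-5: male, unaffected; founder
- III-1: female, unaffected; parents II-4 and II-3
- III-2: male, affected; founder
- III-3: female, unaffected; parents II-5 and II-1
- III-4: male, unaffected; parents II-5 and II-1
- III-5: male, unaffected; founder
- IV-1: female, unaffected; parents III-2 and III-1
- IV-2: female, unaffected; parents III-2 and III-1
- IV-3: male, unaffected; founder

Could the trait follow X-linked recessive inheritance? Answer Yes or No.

A consistent assignment under X-linked recessive exists: I-1 X^T Y, I-2 X^T X^T, II-1 X^T X^T, II-2 X^T Y, II-3 X^T X^T, II-4 X^T Y, II-5 X^T Y, III-1 X^T X^T, III-2 X^t Y, III-3 X^T X^T, III-4 X^T Y, III-5 X^T Y, IV-1 X^T X^t, IV-2 X^T X^t, IV-3 X^T Y.
In this assignment every recorded phenotype matches its genotype and every non-founder's genotype is obtainable from its parents' genotypes, so the pedigree is consistent.

Yes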